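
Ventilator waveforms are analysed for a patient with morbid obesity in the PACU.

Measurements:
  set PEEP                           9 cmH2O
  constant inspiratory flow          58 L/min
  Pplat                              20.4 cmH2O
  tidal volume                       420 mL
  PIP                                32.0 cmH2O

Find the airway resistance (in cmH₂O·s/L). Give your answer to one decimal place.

12.0

Flow: 58 L/min ÷ 60 = 0.9667 L/s.
Raw = (PIP − Pplat) / flow = (32.0 − 20.4) / 0.9667 = 11.6 / 0.9667 = 12.0 cmH2O·s/L.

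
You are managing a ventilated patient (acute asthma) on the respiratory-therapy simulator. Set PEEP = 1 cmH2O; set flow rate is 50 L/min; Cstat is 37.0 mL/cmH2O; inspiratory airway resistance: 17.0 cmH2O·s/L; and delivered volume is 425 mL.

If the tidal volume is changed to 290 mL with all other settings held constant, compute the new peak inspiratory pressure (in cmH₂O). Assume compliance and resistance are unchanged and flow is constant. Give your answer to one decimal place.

Flow: 50 L/min ÷ 60 = 0.8333 L/s.
PIP = Vt/C + R·V̇ + PEEP (constant-flow equation of motion).
Only the elastic term changes: ΔPIP = ΔVt / C = (290 − 425) / 37.0 = -3.649 cmH2O.
Original PIP = 425/37.0 + 17.0×0.8333 + 1 = 26.653 cmH2O; new PIP = 26.653 + (-3.649) = 23.004 cmH2O.

23.0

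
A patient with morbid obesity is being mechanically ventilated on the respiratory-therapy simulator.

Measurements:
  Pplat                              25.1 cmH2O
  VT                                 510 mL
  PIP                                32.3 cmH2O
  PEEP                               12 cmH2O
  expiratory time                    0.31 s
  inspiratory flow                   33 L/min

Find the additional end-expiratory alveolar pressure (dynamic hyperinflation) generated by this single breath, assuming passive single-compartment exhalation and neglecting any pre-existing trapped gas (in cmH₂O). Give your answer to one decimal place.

7.1

Flow: 33 L/min ÷ 60 = 0.55 L/s.
R = (PIP − Pplat)/V̇ = (32.3 − 25.1) / 0.55 = 7.2/0.55 = 13.091 cmH2O·s/L.
C = Vt/(Pplat − PEEP) = 510.0 / (25.1 − 12) = 510.0/13.1 = 38.931 mL/cmH2O.
τ = R × C = 13.091 × 0.03893 L/cmH2O = 0.5096 s.
Fraction remaining = e^(−Te/τ) = e^(−0.31/0.5096) = 0.5443; trapped volume = 510.0 × 0.5443 = 277.59 mL.
Additional alveolar pressure from trapping ≈ V_trapped / C = 277.59 / 38.931 = 7.13 cmH2O.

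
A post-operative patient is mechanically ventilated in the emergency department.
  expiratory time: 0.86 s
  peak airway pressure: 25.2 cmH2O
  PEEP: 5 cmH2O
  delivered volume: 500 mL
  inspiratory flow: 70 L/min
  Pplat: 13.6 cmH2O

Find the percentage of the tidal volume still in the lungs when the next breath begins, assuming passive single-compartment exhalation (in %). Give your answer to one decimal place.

22.6

Flow: 70 L/min ÷ 60 = 1.1667 L/s.
R = (PIP − Pplat)/V̇ = (25.2 − 13.6) / 1.1667 = 11.6/1.1667 = 9.943 cmH2O·s/L.
C = Vt/(Pplat − PEEP) = 500.0 / (13.6 − 5) = 500.0/8.6 = 58.14 mL/cmH2O.
τ = R × C = 9.943 × 0.05814 L/cmH2O = 0.5781 s.
Fraction remaining at end-expiration = e^(−Te/τ) = e^(−0.86/0.5781) = 0.2259 → 22.59%.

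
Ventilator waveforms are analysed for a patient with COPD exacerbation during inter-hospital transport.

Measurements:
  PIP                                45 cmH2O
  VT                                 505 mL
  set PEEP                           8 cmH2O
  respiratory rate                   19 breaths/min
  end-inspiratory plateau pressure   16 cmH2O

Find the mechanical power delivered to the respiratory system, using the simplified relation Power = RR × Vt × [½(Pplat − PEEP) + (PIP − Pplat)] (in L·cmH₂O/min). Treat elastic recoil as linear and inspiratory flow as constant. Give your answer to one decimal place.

Per-breath work = Vt × [½(Pplat−PEEP) + (PIP−Pplat)] = 0.505 × [0.5×8.0 + 29.0] = 0.505 × 33.0 = 16.665 L·cmH2O.
Power = 19 × 16.665 = 316.64 L·cmH2O/min.

316.6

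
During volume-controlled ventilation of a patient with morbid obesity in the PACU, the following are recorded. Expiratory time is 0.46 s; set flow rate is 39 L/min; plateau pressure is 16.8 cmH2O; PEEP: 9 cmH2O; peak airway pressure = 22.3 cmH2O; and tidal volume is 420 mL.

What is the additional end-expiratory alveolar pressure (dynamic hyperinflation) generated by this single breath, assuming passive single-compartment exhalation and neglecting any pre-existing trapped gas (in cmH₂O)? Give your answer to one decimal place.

2.8

Flow: 39 L/min ÷ 60 = 0.65 L/s.
R = (PIP − Pplat)/V̇ = (22.3 − 16.8) / 0.65 = 5.5/0.65 = 8.462 cmH2O·s/L.
C = Vt/(Pplat − PEEP) = 420.0 / (16.8 − 9) = 420.0/7.8 = 53.846 mL/cmH2O.
τ = R × C = 8.462 × 0.05385 L/cmH2O = 0.4557 s.
Fraction remaining = e^(−Te/τ) = e^(−0.46/0.4557) = 0.3644; trapped volume = 420.0 × 0.3644 = 153.05 mL.
Additional alveolar pressure from trapping ≈ V_trapped / C = 153.05 / 53.846 = 2.842 cmH2O.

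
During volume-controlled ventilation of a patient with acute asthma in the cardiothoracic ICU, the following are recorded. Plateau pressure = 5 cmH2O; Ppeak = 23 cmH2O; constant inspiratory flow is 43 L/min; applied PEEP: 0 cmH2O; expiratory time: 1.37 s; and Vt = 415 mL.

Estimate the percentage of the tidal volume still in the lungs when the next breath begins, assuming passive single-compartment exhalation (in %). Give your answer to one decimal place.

Flow: 43 L/min ÷ 60 = 0.7167 L/s.
R = (PIP − Pplat)/V̇ = (23 − 5) / 0.7167 = 18.0/0.7167 = 25.115 cmH2O·s/L.
C = Vt/(Pplat − PEEP) = 415.0 / (5 − 0) = 415.0/5.0 = 83.0 mL/cmH2O.
τ = R × C = 25.115 × 0.083 L/cmH2O = 2.085 s.
Fraction remaining at end-expiration = e^(−Te/τ) = e^(−1.37/2.085) = 0.5184 → 51.84%.

51.8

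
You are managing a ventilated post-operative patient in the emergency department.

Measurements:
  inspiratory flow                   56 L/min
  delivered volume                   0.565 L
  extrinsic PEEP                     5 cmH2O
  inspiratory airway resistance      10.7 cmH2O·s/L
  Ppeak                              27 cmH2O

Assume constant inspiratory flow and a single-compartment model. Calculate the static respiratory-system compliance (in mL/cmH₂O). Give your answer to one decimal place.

47.0

Flow: 56 L/min ÷ 60 = 0.9333 L/s.
Equation of motion (constant flow): PIP = Vt/C + R·V̇ + PEEP.
Vt/C = PIP − R·V̇ − PEEP = 27 − 10.7×0.9333 − 5 = 27 − 9.986 − 5 = 12.014 cmH2O.
C = Vt / 12.014 = 565 / 12.014 = 47.028 mL/cmH2O.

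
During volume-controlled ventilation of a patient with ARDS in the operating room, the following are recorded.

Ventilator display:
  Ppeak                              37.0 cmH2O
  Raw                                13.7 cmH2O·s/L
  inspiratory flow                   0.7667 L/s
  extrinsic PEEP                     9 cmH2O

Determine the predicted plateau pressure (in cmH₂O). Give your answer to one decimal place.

Pplat = PIP − Raw × flow = 37.0 − 13.7 × 0.7667 = 37.0 − 10.504 = 26.496 cmH2O.

26.5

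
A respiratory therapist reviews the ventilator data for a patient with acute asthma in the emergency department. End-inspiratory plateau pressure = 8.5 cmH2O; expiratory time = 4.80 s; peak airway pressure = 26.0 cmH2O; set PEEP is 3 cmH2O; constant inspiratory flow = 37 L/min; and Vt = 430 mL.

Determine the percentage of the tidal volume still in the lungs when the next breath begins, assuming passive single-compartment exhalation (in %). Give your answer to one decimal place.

Flow: 37 L/min ÷ 60 = 0.6167 L/s.
R = (PIP − Pplat)/V̇ = (26.0 − 8.5) / 0.6167 = 17.5/0.6167 = 28.377 cmH2O·s/L.
C = Vt/(Pplat − PEEP) = 430.0 / (8.5 − 3) = 430.0/5.5 = 78.182 mL/cmH2O.
τ = R × C = 28.377 × 0.07818 L/cmH2O = 2.219 s.
Fraction remaining at end-expiration = e^(−Te/τ) = e^(−4.80/2.219) = 0.115 → 11.5%.

11.5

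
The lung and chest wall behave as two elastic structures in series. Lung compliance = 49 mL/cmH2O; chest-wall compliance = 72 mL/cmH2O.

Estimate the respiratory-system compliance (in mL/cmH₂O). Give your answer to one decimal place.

29.2

Lung and chest wall are elastances in series: 1/Crs = 1/CL + 1/Ccw.
1/Crs = 1/49 + 1/72 = 0.0343.
Crs = 29.155 mL/cmH2O.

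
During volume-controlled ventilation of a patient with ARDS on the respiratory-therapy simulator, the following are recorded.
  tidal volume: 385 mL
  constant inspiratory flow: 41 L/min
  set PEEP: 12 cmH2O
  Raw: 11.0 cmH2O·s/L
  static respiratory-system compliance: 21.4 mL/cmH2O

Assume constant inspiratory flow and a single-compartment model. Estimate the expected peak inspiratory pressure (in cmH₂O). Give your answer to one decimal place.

37.5

Flow: 41 L/min ÷ 60 = 0.6833 L/s.
Equation of motion (constant flow): PIP = Vt/C + R·V̇ + PEEP.
PIP = 385/21.4 + 11.0×0.6833 + 12 = 17.991 + 7.516 + 12 = 37.507 cmH2O.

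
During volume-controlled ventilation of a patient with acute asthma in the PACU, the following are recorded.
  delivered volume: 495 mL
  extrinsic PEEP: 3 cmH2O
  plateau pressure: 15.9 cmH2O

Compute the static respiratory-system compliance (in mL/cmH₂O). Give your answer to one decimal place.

38.4

Cstat = Vt / (Pplat − PEEP) = 495 / (15.9 − 3) = 495 / 12.9 = 38.372 mL/cmH2O.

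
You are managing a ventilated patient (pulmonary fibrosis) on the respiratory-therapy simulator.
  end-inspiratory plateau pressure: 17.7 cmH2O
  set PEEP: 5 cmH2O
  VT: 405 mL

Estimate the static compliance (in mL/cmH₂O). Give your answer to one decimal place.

Cstat = Vt / (Pplat − PEEP) = 405 / (17.7 − 5) = 405 / 12.7 = 31.89 mL/cmH2O.

31.9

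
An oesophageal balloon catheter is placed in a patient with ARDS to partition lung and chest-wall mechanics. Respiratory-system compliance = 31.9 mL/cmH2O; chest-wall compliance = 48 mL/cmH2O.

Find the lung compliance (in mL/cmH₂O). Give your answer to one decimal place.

95.1

1/CL = 1/Crs − 1/Ccw.
1/CL = 1/31.9 − 1/48 = 0.01051.
CL = 95.147 mL/cmH2O.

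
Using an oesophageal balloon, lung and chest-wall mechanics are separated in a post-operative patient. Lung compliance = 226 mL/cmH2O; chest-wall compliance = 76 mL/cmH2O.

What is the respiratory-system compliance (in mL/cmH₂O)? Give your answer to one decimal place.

56.9

Lung and chest wall are elastances in series: 1/Crs = 1/CL + 1/Ccw.
1/Crs = 1/226 + 1/76 = 0.01758.
Crs = 56.883 mL/cmH2O.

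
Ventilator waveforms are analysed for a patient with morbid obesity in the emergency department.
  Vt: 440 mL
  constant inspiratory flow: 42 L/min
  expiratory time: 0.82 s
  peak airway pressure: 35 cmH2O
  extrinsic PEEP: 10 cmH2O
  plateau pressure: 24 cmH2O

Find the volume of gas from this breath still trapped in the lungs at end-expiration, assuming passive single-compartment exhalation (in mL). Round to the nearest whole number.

84

Flow: 42 L/min ÷ 60 = 0.7 L/s.
R = (PIP − Pplat)/V̇ = (35 − 24) / 0.7 = 11.0/0.7 = 15.714 cmH2O·s/L.
C = Vt/(Pplat − PEEP) = 440.0 / (24 − 10) = 440.0/14.0 = 31.429 mL/cmH2O.
τ = R × C = 15.714 × 0.03143 L/cmH2O = 0.4939 s.
Fraction remaining = e^(−Te/τ) = e^(−0.82/0.4939) = 0.1901.
Trapped volume = 440.0 × 0.1901 = 83.644 mL.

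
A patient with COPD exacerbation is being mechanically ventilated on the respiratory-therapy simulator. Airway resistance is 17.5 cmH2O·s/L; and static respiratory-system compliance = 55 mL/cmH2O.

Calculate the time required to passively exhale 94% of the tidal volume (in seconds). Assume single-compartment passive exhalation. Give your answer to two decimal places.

2.71

τ = R × C = 17.5 × 55 mL/cmH2O = 17.5 × 0.055 L/cmH2O = 0.9625 s.
Exhaled fraction f = 1 − e^(−t/τ) → t = −τ·ln(1 − f) = −0.9625·ln(0.06) = 2.708 s.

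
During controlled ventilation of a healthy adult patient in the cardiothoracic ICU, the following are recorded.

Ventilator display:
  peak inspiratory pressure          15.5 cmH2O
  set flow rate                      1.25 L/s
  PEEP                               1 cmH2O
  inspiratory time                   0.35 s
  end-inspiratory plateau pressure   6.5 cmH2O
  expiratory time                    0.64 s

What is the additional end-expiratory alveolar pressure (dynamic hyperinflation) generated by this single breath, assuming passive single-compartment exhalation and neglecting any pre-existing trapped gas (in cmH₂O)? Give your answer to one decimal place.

Vt = flow × Ti = 1.25 L/s × 0.35 s × 1000 mL/L = 437.5 mL.
R = (PIP − Pplat)/V̇ = (15.5 − 6.5) / 1.25 = 9.0/1.25 = 7.2 cmH2O·s/L.
C = Vt/(Pplat − PEEP) = 437.5 / (6.5 − 1) = 437.5/5.5 = 79.545 mL/cmH2O.
τ = R × C = 7.2 × 0.07955 L/cmH2O = 0.5728 s.
Fraction remaining = e^(−Te/τ) = e^(−0.64/0.5728) = 0.3272; trapped volume = 437.5 × 0.3272 = 143.15 mL.
Additional alveolar pressure from trapping ≈ V_trapped / C = 143.15 / 79.545 = 1.8 cmH2O.

1.8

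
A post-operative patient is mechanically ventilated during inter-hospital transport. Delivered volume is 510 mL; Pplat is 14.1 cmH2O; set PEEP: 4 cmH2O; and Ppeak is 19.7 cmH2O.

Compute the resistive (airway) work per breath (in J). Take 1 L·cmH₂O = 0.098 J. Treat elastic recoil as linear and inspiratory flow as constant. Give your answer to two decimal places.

0.28

With constant inspiratory flow the resistive pressure is constant at PIP − Pplat = 19.7 − 14.1 = 5.6 cmH2O, so resistive work = 5.6 × 0.510 = 2.856 L·cmH2O.
× 0.098 J/(L·cmH2O) → 0.2799 J.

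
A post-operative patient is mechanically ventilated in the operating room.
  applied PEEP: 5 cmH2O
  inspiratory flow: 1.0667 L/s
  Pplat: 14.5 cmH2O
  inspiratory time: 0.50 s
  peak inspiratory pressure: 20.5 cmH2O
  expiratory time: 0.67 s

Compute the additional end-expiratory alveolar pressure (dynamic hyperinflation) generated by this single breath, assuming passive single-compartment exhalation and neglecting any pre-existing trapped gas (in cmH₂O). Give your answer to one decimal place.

Vt = flow × Ti = 1.0667 L/s × 0.50 s × 1000 mL/L = 533.35 mL.
R = (PIP − Pplat)/V̇ = (20.5 − 14.5) / 1.0667 = 6.0/1.0667 = 5.625 cmH2O·s/L.
C = Vt/(Pplat − PEEP) = 533.35 / (14.5 − 5) = 533.35/9.5 = 56.142 mL/cmH2O.
τ = R × C = 5.625 × 0.05614 L/cmH2O = 0.3158 s.
Fraction remaining = e^(−Te/τ) = e^(−0.67/0.3158) = 0.1198; trapped volume = 533.35 × 0.1198 = 63.895 mL.
Additional alveolar pressure from trapping ≈ V_trapped / C = 63.895 / 56.142 = 1.138 cmH2O.

1.1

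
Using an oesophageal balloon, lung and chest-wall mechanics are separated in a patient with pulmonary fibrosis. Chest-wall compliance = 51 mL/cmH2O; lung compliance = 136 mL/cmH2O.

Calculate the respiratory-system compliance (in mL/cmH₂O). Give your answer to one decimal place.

Lung and chest wall are elastances in series: 1/Crs = 1/CL + 1/Ccw.
1/Crs = 1/136 + 1/51 = 0.02696.
Crs = 37.092 mL/cmH2O.

37.1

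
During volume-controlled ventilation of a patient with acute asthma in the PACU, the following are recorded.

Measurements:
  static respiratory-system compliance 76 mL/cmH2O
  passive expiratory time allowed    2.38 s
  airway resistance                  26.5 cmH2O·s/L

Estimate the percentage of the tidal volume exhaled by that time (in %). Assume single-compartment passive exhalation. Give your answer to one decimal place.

τ = R × C = 26.5 × 76 mL/cmH2O = 26.5 × 0.076 L/cmH2O = 2.014 s.
Passive exhalation: V(t)/V₀ = e^(−t/τ) = e^(−2.38/2.014) = 0.3067.
Fraction exhaled = 1 − 0.3067 = 0.6933 → 69.33%.

69.3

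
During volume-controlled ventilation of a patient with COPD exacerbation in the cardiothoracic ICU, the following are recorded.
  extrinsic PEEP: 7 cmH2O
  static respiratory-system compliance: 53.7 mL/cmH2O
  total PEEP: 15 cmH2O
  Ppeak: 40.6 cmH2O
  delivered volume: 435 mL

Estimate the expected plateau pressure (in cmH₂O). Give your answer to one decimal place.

23.1

End-expiratory occlusion gives total PEEP = 15 cmH2O (intrinsic PEEP = 15 − 7 = 8). Use total PEEP for the elastic gradient.
Pplat = PEEPtotal + Vt / Cstat = 15 + 435 / 53.7 = 15 + 8.101 = 23.101 cmH2O.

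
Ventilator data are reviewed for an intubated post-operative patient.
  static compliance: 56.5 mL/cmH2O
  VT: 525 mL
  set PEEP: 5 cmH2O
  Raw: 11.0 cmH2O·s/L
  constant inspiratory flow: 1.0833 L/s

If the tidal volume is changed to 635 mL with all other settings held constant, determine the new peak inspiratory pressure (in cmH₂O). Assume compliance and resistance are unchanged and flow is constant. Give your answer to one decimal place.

28.2

PIP = Vt/C + R·V̇ + PEEP (constant-flow equation of motion).
Only the elastic term changes: ΔPIP = ΔVt / C = (635 − 525) / 56.5 = 1.947 cmH2O.
Original PIP = 525/56.5 + 11.0×1.0833 + 5 = 26.208 cmH2O; new PIP = 26.208 + (1.947) = 28.155 cmH2O.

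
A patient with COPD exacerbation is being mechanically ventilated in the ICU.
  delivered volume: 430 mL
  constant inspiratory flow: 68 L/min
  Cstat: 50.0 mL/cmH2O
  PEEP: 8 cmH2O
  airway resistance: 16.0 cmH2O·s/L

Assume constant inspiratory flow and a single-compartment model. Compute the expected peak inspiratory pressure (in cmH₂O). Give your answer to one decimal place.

34.7

Flow: 68 L/min ÷ 60 = 1.1333 L/s.
Equation of motion (constant flow): PIP = Vt/C + R·V̇ + PEEP.
PIP = 430/50.0 + 16.0×1.1333 + 8 = 8.6 + 18.133 + 8 = 34.733 cmH2O.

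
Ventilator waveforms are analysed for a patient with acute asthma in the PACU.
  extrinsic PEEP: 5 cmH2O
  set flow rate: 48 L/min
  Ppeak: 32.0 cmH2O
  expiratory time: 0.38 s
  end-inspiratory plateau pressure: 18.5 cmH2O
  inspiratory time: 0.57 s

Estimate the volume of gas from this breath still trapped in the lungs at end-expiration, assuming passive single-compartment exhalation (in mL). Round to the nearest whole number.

Flow: 48 L/min ÷ 60 = 0.8 L/s.
Vt = flow × Ti = 0.8 L/s × 0.57 s × 1000 mL/L = 456.0 mL.
R = (PIP − Pplat)/V̇ = (32.0 − 18.5) / 0.8 = 13.5/0.8 = 16.875 cmH2O·s/L.
C = Vt/(Pplat − PEEP) = 456.0 / (18.5 − 5) = 456.0/13.5 = 33.778 mL/cmH2O.
τ = R × C = 16.875 × 0.03378 L/cmH2O = 0.57 s.
Fraction remaining = e^(−Te/τ) = e^(−0.38/0.57) = 0.5134.
Trapped volume = 456.0 × 0.5134 = 234.11 mL.

234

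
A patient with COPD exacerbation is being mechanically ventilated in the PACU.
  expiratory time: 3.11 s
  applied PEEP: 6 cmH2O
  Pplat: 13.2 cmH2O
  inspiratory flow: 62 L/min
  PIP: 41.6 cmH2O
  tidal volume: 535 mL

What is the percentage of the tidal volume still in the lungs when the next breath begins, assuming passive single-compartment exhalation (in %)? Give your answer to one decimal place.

21.8

Flow: 62 L/min ÷ 60 = 1.0333 L/s.
R = (PIP − Pplat)/V̇ = (41.6 − 13.2) / 1.0333 = 28.4/1.0333 = 27.485 cmH2O·s/L.
C = Vt/(Pplat − PEEP) = 535.0 / (13.2 − 6) = 535.0/7.2 = 74.306 mL/cmH2O.
τ = R × C = 27.485 × 0.07431 L/cmH2O = 2.042 s.
Fraction remaining at end-expiration = e^(−Te/τ) = e^(−3.11/2.042) = 0.2181 → 21.81%.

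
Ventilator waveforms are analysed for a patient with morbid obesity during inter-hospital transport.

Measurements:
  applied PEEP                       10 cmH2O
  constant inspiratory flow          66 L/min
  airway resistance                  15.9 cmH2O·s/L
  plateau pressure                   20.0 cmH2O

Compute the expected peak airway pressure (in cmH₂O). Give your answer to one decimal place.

37.5

Flow: 66 L/min ÷ 60 = 1.1 L/s.
PIP = Pplat + Raw × flow = 20.0 + 15.9 × 1.1 = 20.0 + 17.49 = 37.49 cmH2O.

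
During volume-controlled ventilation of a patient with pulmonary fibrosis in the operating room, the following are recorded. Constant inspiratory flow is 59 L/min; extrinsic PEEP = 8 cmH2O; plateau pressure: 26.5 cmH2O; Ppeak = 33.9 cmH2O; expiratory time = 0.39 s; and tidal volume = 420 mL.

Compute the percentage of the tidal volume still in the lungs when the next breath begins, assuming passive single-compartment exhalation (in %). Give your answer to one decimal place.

Flow: 59 L/min ÷ 60 = 0.9833 L/s.
R = (PIP − Pplat)/V̇ = (33.9 − 26.5) / 0.9833 = 7.4/0.9833 = 7.526 cmH2O·s/L.
C = Vt/(Pplat − PEEP) = 420.0 / (26.5 − 8) = 420.0/18.5 = 22.703 mL/cmH2O.
τ = R × C = 7.526 × 0.0227 L/cmH2O = 0.1708 s.
Fraction remaining at end-expiration = e^(−Te/τ) = e^(−0.39/0.1708) = 0.1019 → 10.19%.

10.2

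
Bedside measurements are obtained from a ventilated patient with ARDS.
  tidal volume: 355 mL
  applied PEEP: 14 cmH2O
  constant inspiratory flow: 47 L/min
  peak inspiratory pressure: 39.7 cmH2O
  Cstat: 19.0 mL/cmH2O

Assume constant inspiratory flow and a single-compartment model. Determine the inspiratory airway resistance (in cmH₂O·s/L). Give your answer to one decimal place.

9.0

Flow: 47 L/min ÷ 60 = 0.7833 L/s.
Equation of motion (constant flow): PIP = Vt/C + R·V̇ + PEEP.
R·V̇ = PIP − Vt/C − PEEP = 39.7 − 355/19.0 − 14 = 39.7 − 18.684 − 14 = 7.016 cmH2O.
R = 7.016 / 0.7833 = 8.957 cmH2O·s/L.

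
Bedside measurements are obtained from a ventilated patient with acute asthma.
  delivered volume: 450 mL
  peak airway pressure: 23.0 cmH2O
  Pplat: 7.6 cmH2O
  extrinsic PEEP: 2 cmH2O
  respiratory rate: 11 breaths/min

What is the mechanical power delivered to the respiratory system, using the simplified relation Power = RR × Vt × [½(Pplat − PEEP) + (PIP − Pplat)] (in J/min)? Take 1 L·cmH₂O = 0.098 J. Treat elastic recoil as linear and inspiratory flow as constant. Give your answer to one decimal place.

8.8

Per-breath work = Vt × [½(Pplat−PEEP) + (PIP−Pplat)] = 0.450 × [0.5×5.6 + 15.4] = 0.450 × 18.2 = 8.19 L·cmH2O.
Power = 11 × 8.19 = 90.09 L·cmH2O/min.
× 0.098 J/(L·cmH2O) → 8.829 J/min.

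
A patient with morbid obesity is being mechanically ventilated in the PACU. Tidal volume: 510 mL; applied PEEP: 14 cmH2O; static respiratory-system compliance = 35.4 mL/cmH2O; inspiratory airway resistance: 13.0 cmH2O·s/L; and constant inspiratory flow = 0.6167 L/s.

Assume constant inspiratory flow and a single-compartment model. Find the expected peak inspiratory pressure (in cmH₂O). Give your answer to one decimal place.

Equation of motion (constant flow): PIP = Vt/C + R·V̇ + PEEP.
PIP = 510/35.4 + 13.0×0.6167 + 14 = 14.407 + 8.017 + 14 = 36.424 cmH2O.

36.4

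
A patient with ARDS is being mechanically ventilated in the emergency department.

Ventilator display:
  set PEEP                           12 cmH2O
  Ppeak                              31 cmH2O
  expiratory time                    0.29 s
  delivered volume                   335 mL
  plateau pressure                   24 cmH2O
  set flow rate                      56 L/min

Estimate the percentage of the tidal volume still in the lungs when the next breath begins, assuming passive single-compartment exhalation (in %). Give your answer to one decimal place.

Flow: 56 L/min ÷ 60 = 0.9333 L/s.
R = (PIP − Pplat)/V̇ = (31 − 24) / 0.9333 = 7.0/0.9333 = 7.5 cmH2O·s/L.
C = Vt/(Pplat − PEEP) = 335.0 / (24 − 12) = 335.0/12.0 = 27.917 mL/cmH2O.
τ = R × C = 7.5 × 0.02792 L/cmH2O = 0.2094 s.
Fraction remaining at end-expiration = e^(−Te/τ) = e^(−0.29/0.2094) = 0.2503 → 25.03%.

25.0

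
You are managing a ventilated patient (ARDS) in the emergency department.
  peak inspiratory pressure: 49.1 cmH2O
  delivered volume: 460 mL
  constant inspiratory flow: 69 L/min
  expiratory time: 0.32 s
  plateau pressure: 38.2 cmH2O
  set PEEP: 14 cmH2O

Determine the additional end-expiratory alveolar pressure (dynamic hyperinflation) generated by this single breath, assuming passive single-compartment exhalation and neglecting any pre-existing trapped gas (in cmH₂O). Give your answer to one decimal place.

4.1

Flow: 69 L/min ÷ 60 = 1.15 L/s.
R = (PIP − Pplat)/V̇ = (49.1 − 38.2) / 1.15 = 10.9/1.15 = 9.478 cmH2O·s/L.
C = Vt/(Pplat − PEEP) = 460.0 / (38.2 − 14) = 460.0/24.2 = 19.008 mL/cmH2O.
τ = R × C = 9.478 × 0.01901 L/cmH2O = 0.1802 s.
Fraction remaining = e^(−Te/τ) = e^(−0.32/0.1802) = 0.1693; trapped volume = 460.0 × 0.1693 = 77.878 mL.
Additional alveolar pressure from trapping ≈ V_trapped / C = 77.878 / 19.008 = 4.097 cmH2O.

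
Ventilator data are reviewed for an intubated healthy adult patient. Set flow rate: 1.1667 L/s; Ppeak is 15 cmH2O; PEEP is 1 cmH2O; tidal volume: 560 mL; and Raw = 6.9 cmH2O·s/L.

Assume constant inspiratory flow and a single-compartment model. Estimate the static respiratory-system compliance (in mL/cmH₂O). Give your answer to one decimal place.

Equation of motion (constant flow): PIP = Vt/C + R·V̇ + PEEP.
Vt/C = PIP − R·V̇ − PEEP = 15 − 6.9×1.1667 − 1 = 15 − 8.05 − 1 = 5.95 cmH2O.
C = Vt / 5.95 = 560 / 5.95 = 94.118 mL/cmH2O.

94.1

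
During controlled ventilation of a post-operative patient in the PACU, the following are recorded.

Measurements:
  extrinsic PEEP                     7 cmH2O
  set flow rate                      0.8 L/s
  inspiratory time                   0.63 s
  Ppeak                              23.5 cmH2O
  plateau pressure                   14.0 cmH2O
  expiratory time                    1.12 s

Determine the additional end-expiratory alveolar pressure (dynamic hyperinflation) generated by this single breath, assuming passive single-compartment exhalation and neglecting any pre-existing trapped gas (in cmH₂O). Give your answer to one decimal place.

1.9

Vt = flow × Ti = 0.8 L/s × 0.63 s × 1000 mL/L = 504.0 mL.
R = (PIP − Pplat)/V̇ = (23.5 − 14.0) / 0.8 = 9.5/0.8 = 11.875 cmH2O·s/L.
C = Vt/(Pplat − PEEP) = 504.0 / (14.0 − 7) = 504.0/7.0 = 72.0 mL/cmH2O.
τ = R × C = 11.875 × 0.072 L/cmH2O = 0.855 s.
Fraction remaining = e^(−Te/τ) = e^(−1.12/0.855) = 0.2698; trapped volume = 504.0 × 0.2698 = 135.98 mL.
Additional alveolar pressure from trapping ≈ V_trapped / C = 135.98 / 72.0 = 1.889 cmH2O.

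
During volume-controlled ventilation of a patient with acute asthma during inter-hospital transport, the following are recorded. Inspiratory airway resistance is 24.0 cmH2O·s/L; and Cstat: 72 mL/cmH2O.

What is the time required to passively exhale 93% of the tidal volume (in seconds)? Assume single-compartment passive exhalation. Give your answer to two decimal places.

τ = R × C = 24.0 × 72 mL/cmH2O = 24.0 × 0.072 L/cmH2O = 1.728 s.
Exhaled fraction f = 1 − e^(−t/τ) → t = −τ·ln(1 − f) = −1.728·ln(0.07) = 4.595 s.

4.60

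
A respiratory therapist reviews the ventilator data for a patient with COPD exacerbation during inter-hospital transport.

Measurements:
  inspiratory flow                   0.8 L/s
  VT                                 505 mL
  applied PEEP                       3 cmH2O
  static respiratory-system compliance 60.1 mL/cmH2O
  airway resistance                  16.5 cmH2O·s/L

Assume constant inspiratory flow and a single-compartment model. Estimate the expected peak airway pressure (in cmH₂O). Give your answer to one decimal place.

Equation of motion (constant flow): PIP = Vt/C + R·V̇ + PEEP.
PIP = 505/60.1 + 16.5×0.8 + 3 = 8.403 + 13.2 + 3 = 24.603 cmH2O.

24.6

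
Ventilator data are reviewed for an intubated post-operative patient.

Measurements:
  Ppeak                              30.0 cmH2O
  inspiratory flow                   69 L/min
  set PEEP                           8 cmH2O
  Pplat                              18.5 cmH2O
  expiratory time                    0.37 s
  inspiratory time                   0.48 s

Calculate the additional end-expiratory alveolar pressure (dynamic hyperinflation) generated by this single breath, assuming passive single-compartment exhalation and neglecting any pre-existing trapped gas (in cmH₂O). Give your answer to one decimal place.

5.2

Flow: 69 L/min ÷ 60 = 1.15 L/s.
Vt = flow × Ti = 1.15 L/s × 0.48 s × 1000 mL/L = 552.0 mL.
R = (PIP − Pplat)/V̇ = (30.0 − 18.5) / 1.15 = 11.5/1.15 = 10.0 cmH2O·s/L.
C = Vt/(Pplat − PEEP) = 552.0 / (18.5 − 8) = 552.0/10.5 = 52.571 mL/cmH2O.
τ = R × C = 10.0 × 0.05257 L/cmH2O = 0.5257 s.
Fraction remaining = e^(−Te/τ) = e^(−0.37/0.5257) = 0.4947; trapped volume = 552.0 × 0.4947 = 273.07 mL.
Additional alveolar pressure from trapping ≈ V_trapped / C = 273.07 / 52.571 = 5.194 cmH2O.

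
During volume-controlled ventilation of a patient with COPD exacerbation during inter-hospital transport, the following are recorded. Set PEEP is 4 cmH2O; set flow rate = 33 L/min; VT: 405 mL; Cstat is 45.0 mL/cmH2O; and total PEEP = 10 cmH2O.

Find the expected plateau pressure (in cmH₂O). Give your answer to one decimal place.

19.0

End-expiratory occlusion gives total PEEP = 10 cmH2O (intrinsic PEEP = 10 − 4 = 6). Use total PEEP for the elastic gradient.
Pplat = PEEPtotal + Vt / Cstat = 10 + 405 / 45.0 = 10 + 9.0 = 19.0 cmH2O.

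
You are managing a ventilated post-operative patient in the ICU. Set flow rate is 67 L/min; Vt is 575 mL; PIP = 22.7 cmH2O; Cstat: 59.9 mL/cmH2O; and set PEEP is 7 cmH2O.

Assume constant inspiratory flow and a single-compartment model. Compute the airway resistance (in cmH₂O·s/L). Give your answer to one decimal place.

5.5

Flow: 67 L/min ÷ 60 = 1.1167 L/s.
Equation of motion (constant flow): PIP = Vt/C + R·V̇ + PEEP.
R·V̇ = PIP − Vt/C − PEEP = 22.7 − 575/59.9 − 7 = 22.7 − 9.599 − 7 = 6.101 cmH2O.
R = 6.101 / 1.1167 = 5.463 cmH2O·s/L.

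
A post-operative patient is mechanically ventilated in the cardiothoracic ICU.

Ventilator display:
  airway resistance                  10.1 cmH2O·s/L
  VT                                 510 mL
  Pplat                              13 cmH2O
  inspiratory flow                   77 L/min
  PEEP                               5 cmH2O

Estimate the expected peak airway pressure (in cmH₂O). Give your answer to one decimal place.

26.0

Flow: 77 L/min ÷ 60 = 1.2833 L/s.
PIP = Pplat + Raw × flow = 13 + 10.1 × 1.2833 = 13 + 12.961 = 25.961 cmH2O.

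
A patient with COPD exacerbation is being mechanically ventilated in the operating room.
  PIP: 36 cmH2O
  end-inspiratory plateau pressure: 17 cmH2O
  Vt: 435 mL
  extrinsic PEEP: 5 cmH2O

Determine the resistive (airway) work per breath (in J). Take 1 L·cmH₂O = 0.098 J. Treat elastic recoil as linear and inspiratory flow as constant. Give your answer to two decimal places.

With constant inspiratory flow the resistive pressure is constant at PIP − Pplat = 36 − 17 = 19.0 cmH2O, so resistive work = 19.0 × 0.435 = 8.265 L·cmH2O.
× 0.098 J/(L·cmH2O) → 0.81 J.

0.81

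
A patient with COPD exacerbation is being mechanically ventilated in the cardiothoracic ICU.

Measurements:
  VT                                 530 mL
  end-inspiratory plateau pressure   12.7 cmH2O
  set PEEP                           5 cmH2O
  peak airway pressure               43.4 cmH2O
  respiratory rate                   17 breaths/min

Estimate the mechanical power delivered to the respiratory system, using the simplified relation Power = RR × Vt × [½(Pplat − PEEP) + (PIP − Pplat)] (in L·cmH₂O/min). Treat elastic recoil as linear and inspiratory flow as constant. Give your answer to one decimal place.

311.3

Per-breath work = Vt × [½(Pplat−PEEP) + (PIP−Pplat)] = 0.530 × [0.5×7.7 + 30.7] = 0.530 × 34.55 = 18.312 L·cmH2O.
Power = 17 × 18.312 = 311.3 L·cmH2O/min.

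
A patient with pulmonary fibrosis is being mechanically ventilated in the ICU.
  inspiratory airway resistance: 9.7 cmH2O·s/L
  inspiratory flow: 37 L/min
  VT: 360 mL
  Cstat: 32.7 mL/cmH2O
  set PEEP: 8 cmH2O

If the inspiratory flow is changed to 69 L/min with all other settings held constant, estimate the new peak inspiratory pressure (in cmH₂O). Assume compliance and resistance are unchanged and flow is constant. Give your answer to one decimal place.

30.2

Flow: 37 L/min ÷ 60 = 0.6167 L/s.
New flow: 69 L/min ÷ 60 = 1.15 L/s.
PIP = Vt/C + R·V̇ + PEEP (constant-flow equation of motion).
Only the resistive term changes: ΔPIP = R × ΔV̇ = 9.7 × (1.15 − 0.6167) = 9.7 × 0.5333 = 5.173 cmH2O.
Original PIP = 360/32.7 + 9.7×0.6167 + 8 = 24.991 cmH2O; new PIP = 24.991 + (5.173) = 30.164 cmH2O.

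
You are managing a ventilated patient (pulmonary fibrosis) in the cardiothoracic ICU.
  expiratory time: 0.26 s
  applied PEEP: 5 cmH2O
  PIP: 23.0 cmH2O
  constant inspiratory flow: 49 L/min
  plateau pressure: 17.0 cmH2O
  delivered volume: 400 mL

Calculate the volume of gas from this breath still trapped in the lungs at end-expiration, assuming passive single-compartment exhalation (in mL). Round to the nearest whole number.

138

Flow: 49 L/min ÷ 60 = 0.8167 L/s.
R = (PIP − Pplat)/V̇ = (23.0 − 17.0) / 0.8167 = 6.0/0.8167 = 7.347 cmH2O·s/L.
C = Vt/(Pplat − PEEP) = 400.0 / (17.0 − 5) = 400.0/12.0 = 33.333 mL/cmH2O.
τ = R × C = 7.347 × 0.03333 L/cmH2O = 0.2449 s.
Fraction remaining = e^(−Te/τ) = e^(−0.26/0.2449) = 0.3459.
Trapped volume = 400.0 × 0.3459 = 138.36 mL.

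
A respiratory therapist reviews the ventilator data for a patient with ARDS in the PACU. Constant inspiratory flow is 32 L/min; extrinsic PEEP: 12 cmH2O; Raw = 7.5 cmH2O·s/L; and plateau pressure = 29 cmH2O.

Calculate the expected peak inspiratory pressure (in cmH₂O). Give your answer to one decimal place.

Flow: 32 L/min ÷ 60 = 0.5333 L/s.
PIP = Pplat + Raw × flow = 29 + 7.5 × 0.5333 = 29 + 4.0 = 33.0 cmH2O.

33.0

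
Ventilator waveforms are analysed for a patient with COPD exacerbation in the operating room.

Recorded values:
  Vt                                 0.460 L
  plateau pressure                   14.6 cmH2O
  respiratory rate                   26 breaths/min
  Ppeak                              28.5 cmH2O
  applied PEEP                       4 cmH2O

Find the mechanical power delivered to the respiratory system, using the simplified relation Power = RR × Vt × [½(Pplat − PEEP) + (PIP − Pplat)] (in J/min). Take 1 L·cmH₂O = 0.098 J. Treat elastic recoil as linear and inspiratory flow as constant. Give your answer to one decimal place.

22.5

Per-breath work = Vt × [½(Pplat−PEEP) + (PIP−Pplat)] = 0.460 × [0.5×10.6 + 13.9] = 0.460 × 19.2 = 8.832 L·cmH2O.
Power = 26 × 8.832 = 229.63 L·cmH2O/min.
× 0.098 J/(L·cmH2O) → 22.504 J/min.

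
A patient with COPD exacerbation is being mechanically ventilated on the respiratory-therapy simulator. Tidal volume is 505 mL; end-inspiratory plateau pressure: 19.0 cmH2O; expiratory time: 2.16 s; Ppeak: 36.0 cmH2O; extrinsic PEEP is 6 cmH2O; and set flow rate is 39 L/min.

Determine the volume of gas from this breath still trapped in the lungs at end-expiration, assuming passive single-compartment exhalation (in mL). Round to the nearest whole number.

60

Flow: 39 L/min ÷ 60 = 0.65 L/s.
R = (PIP − Pplat)/V̇ = (36.0 − 19.0) / 0.65 = 17.0/0.65 = 26.154 cmH2O·s/L.
C = Vt/(Pplat − PEEP) = 505.0 / (19.0 − 6) = 505.0/13.0 = 38.846 mL/cmH2O.
τ = R × C = 26.154 × 0.03885 L/cmH2O = 1.016 s.
Fraction remaining = e^(−Te/τ) = e^(−2.16/1.016) = 0.1193.
Trapped volume = 505.0 × 0.1193 = 60.247 mL.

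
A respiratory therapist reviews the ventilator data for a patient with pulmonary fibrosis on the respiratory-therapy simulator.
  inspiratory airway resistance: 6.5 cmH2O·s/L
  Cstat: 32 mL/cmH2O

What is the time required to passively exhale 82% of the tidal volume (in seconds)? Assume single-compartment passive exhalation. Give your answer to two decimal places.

τ = R × C = 6.5 × 32 mL/cmH2O = 6.5 × 0.032 L/cmH2O = 0.208 s.
Exhaled fraction f = 1 − e^(−t/τ) → t = −τ·ln(1 − f) = −0.208·ln(0.18) = 0.3567 s.

0.36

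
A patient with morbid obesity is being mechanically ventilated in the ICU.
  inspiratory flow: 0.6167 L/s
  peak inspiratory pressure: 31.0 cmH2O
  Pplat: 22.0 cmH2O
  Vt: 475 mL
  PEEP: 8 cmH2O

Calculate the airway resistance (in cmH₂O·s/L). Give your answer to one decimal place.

14.6

Raw = (PIP − Pplat) / flow = (31.0 − 22.0) / 0.6167 = 9.0 / 0.6167 = 14.594 cmH2O·s/L.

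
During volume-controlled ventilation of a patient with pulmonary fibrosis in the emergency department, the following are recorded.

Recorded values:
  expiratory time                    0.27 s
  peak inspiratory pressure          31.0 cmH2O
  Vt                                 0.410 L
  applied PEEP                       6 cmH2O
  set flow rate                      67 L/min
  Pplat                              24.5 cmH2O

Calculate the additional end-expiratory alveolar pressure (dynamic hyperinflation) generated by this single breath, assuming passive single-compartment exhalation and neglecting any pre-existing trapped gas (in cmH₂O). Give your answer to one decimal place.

Flow: 67 L/min ÷ 60 = 1.1167 L/s.
R = (PIP − Pplat)/V̇ = (31.0 − 24.5) / 1.1167 = 6.5/1.1167 = 5.821 cmH2O·s/L.
C = Vt/(Pplat − PEEP) = 410.0 / (24.5 − 6) = 410.0/18.5 = 22.162 mL/cmH2O.
τ = R × C = 5.821 × 0.02216 L/cmH2O = 0.129 s.
Fraction remaining = e^(−Te/τ) = e^(−0.27/0.129) = 0.1233; trapped volume = 410.0 × 0.1233 = 50.553 mL.
Additional alveolar pressure from trapping ≈ V_trapped / C = 50.553 / 22.162 = 2.281 cmH2O.

2.3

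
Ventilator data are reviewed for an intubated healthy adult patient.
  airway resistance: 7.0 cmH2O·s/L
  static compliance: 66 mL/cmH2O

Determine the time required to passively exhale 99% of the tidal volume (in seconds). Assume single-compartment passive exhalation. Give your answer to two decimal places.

τ = R × C = 7.0 × 66 mL/cmH2O = 7.0 × 0.066 L/cmH2O = 0.462 s.
Exhaled fraction f = 1 − e^(−t/τ) → t = −τ·ln(1 − f) = −0.462·ln(0.01) = 2.128 s.

2.13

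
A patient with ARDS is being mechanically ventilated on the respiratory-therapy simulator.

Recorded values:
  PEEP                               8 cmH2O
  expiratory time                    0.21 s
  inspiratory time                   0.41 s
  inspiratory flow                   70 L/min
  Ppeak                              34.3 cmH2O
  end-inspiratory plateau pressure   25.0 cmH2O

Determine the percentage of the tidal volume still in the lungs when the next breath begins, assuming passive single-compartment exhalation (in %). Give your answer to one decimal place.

Flow: 70 L/min ÷ 60 = 1.1667 L/s.
Vt = flow × Ti = 1.1667 L/s × 0.41 s × 1000 mL/L = 478.35 mL.
R = (PIP − Pplat)/V̇ = (34.3 − 25.0) / 1.1667 = 9.3/1.1667 = 7.971 cmH2O·s/L.
C = Vt/(Pplat − PEEP) = 478.35 / (25.0 − 8) = 478.35/17.0 = 28.138 mL/cmH2O.
τ = R × C = 7.971 × 0.02814 L/cmH2O = 0.2243 s.
Fraction remaining at end-expiration = e^(−Te/τ) = e^(−0.21/0.2243) = 0.3921 → 39.21%.

39.2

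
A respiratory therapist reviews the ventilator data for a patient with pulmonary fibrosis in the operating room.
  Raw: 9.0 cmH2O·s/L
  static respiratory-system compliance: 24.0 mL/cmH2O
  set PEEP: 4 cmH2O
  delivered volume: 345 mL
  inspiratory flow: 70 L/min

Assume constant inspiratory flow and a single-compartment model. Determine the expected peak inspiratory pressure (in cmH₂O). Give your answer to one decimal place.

28.9

Flow: 70 L/min ÷ 60 = 1.1667 L/s.
Equation of motion (constant flow): PIP = Vt/C + R·V̇ + PEEP.
PIP = 345/24.0 + 9.0×1.1667 + 4 = 14.375 + 10.5 + 4 = 28.875 cmH2O.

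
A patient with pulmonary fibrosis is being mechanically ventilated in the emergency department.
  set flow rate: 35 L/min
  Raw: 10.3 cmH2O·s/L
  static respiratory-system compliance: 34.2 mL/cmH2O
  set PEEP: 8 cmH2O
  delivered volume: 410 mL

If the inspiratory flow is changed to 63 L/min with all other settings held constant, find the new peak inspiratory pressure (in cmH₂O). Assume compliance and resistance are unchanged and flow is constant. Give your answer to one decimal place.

Flow: 35 L/min ÷ 60 = 0.5833 L/s.
New flow: 63 L/min ÷ 60 = 1.05 L/s.
PIP = Vt/C + R·V̇ + PEEP (constant-flow equation of motion).
Only the resistive term changes: ΔPIP = R × ΔV̇ = 10.3 × (1.05 − 0.5833) = 10.3 × 0.4667 = 4.807 cmH2O.
Original PIP = 410/34.2 + 10.3×0.5833 + 8 = 25.996 cmH2O; new PIP = 25.996 + (4.807) = 30.803 cmH2O.

30.8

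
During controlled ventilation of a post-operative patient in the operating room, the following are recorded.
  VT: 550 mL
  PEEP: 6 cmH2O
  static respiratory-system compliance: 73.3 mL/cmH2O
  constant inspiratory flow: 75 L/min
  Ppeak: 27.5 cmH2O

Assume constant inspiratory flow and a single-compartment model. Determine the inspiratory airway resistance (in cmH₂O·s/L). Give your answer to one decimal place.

Flow: 75 L/min ÷ 60 = 1.25 L/s.
Equation of motion (constant flow): PIP = Vt/C + R·V̇ + PEEP.
R·V̇ = PIP − Vt/C − PEEP = 27.5 − 550/73.3 − 6 = 27.5 − 7.503 − 6 = 13.997 cmH2O.
R = 13.997 / 1.25 = 11.198 cmH2O·s/L.

11.2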